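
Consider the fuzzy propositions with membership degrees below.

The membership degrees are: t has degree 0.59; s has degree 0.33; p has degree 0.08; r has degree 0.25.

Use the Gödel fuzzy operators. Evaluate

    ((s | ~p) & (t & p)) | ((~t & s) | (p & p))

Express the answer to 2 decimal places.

~p = 1 − 0.08 = 0.92
s | ~p = max(a, b) on (0.33, 0.92) = 0.92
t & p = min(a, b) on (0.59, 0.08) = 0.08
(s | ~p) & (t & p) = min(a, b) on (0.92, 0.08) = 0.08
~t = 1 − 0.59 = 0.41
~t & s = min(a, b) on (0.41, 0.33) = 0.33
p & p = min(a, b) on (0.08, 0.08) = 0.08
(~t & s) | (p & p) = max(a, b) on (0.33, 0.08) = 0.33
((s | ~p) & (t & p)) | ((~t & s) | (p & p)) = max(a, b) on (0.08, 0.33) = 0.33

0.33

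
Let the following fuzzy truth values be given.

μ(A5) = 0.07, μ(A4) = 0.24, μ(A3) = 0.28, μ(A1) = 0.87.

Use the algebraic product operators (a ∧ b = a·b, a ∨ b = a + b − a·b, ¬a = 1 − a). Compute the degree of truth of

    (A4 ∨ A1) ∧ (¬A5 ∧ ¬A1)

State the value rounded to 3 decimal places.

A4 ∨ A1 = a + b − a·b on (0.2400, 0.8700) = 0.9012
¬A5 = 1 − 0.0700 = 0.9300
¬A1 = 1 − 0.8700 = 0.1300
¬A5 ∧ ¬A1 = a·b on (0.9300, 0.1300) = 0.1209
(A4 ∨ A1) ∧ (¬A5 ∧ ¬A1) = a·b on (0.9012, 0.1209) = 0.1090

0.109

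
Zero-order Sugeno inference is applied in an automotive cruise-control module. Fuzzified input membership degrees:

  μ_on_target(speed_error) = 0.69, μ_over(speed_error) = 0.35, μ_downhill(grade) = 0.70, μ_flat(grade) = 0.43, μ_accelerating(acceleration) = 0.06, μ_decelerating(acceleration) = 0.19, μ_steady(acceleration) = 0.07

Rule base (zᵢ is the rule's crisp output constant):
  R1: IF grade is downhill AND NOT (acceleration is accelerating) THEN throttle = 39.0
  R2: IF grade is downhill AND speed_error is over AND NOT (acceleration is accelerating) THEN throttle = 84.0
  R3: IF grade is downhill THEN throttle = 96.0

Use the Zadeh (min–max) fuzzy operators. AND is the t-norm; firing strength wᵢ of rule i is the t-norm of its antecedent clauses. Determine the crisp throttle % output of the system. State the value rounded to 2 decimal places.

70.80

R1 (z=39.0): downhill=0.70, ¬accelerating=1−0.06=0.94; AND[min(a, b)] → w = 0.70
R2 (z=84.0): downhill=0.70, over=0.35, ¬accelerating=1−0.06=0.94; AND[min(a, b)] → w = 0.35
R3 (z=96.0): downhill=0.70 → w = 0.70
Weighted average = (0.70·39.0 + 0.35·84.0 + 0.70·96.0) / (0.70 + 0.35 + 0.70)
  = 123.9000 / 1.7500 = 70.80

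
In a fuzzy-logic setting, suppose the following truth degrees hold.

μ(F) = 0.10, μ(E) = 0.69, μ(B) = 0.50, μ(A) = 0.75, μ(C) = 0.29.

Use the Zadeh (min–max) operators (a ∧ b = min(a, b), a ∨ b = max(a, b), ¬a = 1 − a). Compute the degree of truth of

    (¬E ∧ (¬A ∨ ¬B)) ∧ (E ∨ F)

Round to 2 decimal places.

¬E = 1 − 0.69 = 0.31
¬A = 1 − 0.75 = 0.25
¬B = 1 − 0.50 = 0.50
¬A ∨ ¬B = max(a, b) on (0.25, 0.50) = 0.50
¬E ∧ (¬A ∨ ¬B) = min(a, b) on (0.31, 0.50) = 0.31
E ∨ F = max(a, b) on (0.69, 0.10) = 0.69
(¬E ∧ (¬A ∨ ¬B)) ∧ (E ∨ F) = min(a, b) on (0.31, 0.69) = 0.31

0.31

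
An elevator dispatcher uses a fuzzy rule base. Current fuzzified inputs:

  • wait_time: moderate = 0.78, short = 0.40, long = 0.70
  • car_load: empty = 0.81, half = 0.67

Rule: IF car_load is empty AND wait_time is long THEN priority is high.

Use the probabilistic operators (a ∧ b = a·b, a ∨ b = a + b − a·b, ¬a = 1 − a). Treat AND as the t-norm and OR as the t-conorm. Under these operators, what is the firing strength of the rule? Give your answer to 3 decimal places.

0.567

firing strength: empty=0.81, long=0.70; AND[a·b] → w = 0.5670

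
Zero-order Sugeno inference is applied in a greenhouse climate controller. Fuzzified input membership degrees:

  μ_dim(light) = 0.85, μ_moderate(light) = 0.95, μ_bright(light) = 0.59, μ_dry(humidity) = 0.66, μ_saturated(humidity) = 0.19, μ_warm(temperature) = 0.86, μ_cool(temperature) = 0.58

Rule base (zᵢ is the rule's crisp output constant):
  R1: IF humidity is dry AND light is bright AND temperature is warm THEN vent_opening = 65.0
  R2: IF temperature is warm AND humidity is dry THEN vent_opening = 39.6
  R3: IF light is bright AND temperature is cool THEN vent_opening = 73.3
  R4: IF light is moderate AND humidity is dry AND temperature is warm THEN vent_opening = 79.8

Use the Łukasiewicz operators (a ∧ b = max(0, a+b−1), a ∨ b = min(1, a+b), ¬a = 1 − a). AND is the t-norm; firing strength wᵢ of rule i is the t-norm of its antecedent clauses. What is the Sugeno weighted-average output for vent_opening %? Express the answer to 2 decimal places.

61.19

R1 (z=65.0): dry=0.66, bright=0.59, warm=0.86; AND[max(0, a+b−1)] → w = 0.11
R2 (z=39.6): warm=0.86, dry=0.66; AND[max(0, a+b−1)] → w = 0.52
R3 (z=73.3): bright=0.59, cool=0.58; AND[max(0, a+b−1)] → w = 0.17
R4 (z=79.8): moderate=0.95, dry=0.66, warm=0.86; AND[max(0, a+b−1)] → w = 0.47
Weighted average = (0.11·65.0 + 0.52·39.6 + 0.17·73.3 + 0.47·79.8) / (0.11 + 0.52 + 0.17 + 0.47)
  = 77.7090 / 1.2700 = 61.19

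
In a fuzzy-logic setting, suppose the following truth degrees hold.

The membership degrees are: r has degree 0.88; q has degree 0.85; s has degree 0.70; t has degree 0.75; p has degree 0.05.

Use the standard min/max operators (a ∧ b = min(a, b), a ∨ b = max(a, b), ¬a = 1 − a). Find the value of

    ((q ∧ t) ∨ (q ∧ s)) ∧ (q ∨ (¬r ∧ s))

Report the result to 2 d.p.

0.75

q ∧ t = min(a, b) on (0.85, 0.75) = 0.75
q ∧ s = min(a, b) on (0.85, 0.70) = 0.70
(q ∧ t) ∨ (q ∧ s) = max(a, b) on (0.75, 0.70) = 0.75
¬r = 1 − 0.88 = 0.12
¬r ∧ s = min(a, b) on (0.12, 0.70) = 0.12
q ∨ (¬r ∧ s) = max(a, b) on (0.85, 0.12) = 0.85
((q ∧ t) ∨ (q ∧ s)) ∧ (q ∨ (¬r ∧ s)) = min(a, b) on (0.75, 0.85) = 0.75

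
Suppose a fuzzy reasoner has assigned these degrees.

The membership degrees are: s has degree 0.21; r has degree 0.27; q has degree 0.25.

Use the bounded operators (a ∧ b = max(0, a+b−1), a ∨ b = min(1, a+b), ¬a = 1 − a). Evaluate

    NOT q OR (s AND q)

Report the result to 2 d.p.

0.75

NOT q = 1 − 0.25 = 0.75
s AND q = max(0, a+b−1) on (0.21, 0.25) = 0.00
NOT q OR (s AND q) = min(1, a+b) on (0.75, 0.00) = 0.75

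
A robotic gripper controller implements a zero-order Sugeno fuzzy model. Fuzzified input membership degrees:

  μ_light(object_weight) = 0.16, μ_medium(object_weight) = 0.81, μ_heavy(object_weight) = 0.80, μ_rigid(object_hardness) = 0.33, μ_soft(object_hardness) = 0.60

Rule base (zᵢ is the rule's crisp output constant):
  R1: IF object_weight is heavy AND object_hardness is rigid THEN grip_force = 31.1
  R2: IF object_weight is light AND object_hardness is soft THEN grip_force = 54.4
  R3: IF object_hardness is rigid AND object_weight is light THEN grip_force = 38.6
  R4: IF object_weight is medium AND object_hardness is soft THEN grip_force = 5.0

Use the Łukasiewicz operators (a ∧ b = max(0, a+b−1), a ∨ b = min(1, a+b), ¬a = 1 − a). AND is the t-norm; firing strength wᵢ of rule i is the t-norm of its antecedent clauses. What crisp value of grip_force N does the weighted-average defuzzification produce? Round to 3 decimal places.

11.283

R1 (z=31.1): heavy=0.80, rigid=0.33; AND[max(0, a+b−1)] → w = 0.13
R2 (z=54.4): light=0.16, soft=0.60; AND[max(0, a+b−1)] → w = 0.00
R3 (z=38.6): rigid=0.33, light=0.16; AND[max(0, a+b−1)] → w = 0.00
R4 (z=5.0): medium=0.81, soft=0.60; AND[max(0, a+b−1)] → w = 0.41
Weighted average = (0.13·31.1 + 0.00·54.4 + 0.00·38.6 + 0.41·5.0) / (0.13 + 0.00 + 0.00 + 0.41)
  = 6.0930 / 0.5400 = 11.283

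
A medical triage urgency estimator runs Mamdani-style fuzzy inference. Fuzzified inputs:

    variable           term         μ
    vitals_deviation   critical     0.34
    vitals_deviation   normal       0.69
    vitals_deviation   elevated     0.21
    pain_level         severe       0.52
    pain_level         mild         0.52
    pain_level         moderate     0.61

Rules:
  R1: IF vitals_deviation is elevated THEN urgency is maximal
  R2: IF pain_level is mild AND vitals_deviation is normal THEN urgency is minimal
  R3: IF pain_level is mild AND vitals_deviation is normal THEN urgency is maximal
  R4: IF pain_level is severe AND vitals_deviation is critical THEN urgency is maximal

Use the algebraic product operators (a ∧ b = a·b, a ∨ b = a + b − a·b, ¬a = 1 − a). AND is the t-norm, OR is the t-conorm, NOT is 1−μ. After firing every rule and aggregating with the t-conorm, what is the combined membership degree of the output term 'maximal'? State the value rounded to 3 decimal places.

R1: elevated=0.21 → w = 0.2100
R2: mild=0.52, normal=0.69; AND[a·b] → w = 0.3588
R3: mild=0.52, normal=0.69; AND[a·b] → w = 0.3588
R4: severe=0.52, critical=0.34; AND[a·b] → w = 0.1768
Rules with consequent 'maximal': {R1, R3, R4} → strengths 0.2100, 0.3588, 0.1768
Aggregate via t-conorm [a + b − a·b]: 0.5830

0.583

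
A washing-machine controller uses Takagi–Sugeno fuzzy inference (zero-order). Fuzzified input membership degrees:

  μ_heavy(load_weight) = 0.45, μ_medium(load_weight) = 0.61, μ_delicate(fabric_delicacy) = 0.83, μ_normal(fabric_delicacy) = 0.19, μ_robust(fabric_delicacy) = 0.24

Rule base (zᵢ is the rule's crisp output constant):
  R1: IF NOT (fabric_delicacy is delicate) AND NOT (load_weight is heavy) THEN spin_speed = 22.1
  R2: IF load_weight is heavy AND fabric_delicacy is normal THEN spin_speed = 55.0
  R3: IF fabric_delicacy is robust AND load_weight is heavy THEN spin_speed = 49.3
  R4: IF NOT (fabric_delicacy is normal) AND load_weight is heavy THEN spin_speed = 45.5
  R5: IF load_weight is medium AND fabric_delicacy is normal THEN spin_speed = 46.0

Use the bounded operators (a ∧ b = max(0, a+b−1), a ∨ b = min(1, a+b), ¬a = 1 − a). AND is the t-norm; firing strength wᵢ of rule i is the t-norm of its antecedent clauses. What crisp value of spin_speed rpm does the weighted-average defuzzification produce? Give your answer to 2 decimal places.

45.50

R1 (z=22.1): ¬delicate=1−0.83=0.17, ¬heavy=1−0.45=0.55; AND[max(0, a+b−1)] → w = 0.00
R2 (z=55.0): heavy=0.45, normal=0.19; AND[max(0, a+b−1)] → w = 0.00
R3 (z=49.3): robust=0.24, heavy=0.45; AND[max(0, a+b−1)] → w = 0.00
R4 (z=45.5): ¬normal=1−0.19=0.81, heavy=0.45; AND[max(0, a+b−1)] → w = 0.26
R5 (z=46.0): medium=0.61, normal=0.19; AND[max(0, a+b−1)] → w = 0.00
Weighted average = (0.00·22.1 + 0.00·55.0 + 0.00·49.3 + 0.26·45.5 + 0.00·46.0) / (0.00 + 0.00 + 0.00 + 0.26 + 0.00)
  = 11.8300 / 0.2600 = 45.50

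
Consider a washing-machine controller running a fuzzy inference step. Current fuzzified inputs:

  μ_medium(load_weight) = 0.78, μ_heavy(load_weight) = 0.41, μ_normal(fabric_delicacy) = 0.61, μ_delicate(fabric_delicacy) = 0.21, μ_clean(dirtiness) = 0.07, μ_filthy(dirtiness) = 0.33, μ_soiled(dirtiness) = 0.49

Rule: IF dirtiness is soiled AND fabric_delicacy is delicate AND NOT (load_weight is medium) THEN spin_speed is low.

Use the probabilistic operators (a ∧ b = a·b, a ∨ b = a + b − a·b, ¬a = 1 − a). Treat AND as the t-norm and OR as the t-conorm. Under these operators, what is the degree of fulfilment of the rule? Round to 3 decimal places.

0.023

firing strength: soiled=0.49, delicate=0.21, ¬medium=1−0.78=0.22; AND[a·b] → w = 0.0226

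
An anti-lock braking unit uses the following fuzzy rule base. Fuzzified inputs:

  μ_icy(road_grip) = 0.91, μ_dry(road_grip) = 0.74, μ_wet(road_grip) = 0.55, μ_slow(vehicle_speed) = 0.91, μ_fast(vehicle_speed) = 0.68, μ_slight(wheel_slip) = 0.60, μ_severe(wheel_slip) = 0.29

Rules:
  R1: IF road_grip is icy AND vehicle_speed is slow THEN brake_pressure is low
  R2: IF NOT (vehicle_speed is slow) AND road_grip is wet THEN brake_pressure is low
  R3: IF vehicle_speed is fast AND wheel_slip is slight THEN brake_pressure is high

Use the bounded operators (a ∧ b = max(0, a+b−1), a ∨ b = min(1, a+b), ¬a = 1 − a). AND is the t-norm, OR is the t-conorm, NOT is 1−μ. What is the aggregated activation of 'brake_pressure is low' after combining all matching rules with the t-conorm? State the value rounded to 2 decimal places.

R1: icy=0.91, slow=0.91; AND[max(0, a+b−1)] → w = 0.82
R2: ¬slow=1−0.91=0.09, wet=0.55; AND[max(0, a+b−1)] → w = 0.00
R3: fast=0.68, slight=0.60; AND[max(0, a+b−1)] → w = 0.28
Rules with consequent 'low': {R1, R2} → strengths 0.82, 0.00
Aggregate via t-conorm [min(1, a+b)]: 0.82

0.82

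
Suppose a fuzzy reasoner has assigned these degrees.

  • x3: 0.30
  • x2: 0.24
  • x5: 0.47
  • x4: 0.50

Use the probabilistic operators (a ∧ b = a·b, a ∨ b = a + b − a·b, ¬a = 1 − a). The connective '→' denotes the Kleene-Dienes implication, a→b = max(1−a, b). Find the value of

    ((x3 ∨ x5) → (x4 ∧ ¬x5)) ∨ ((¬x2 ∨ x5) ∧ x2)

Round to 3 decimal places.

0.503

x3 ∨ x5 = a + b − a·b on (0.3000, 0.4700) = 0.6290
¬x5 = 1 − 0.4700 = 0.5300
x4 ∧ ¬x5 = a·b on (0.5000, 0.5300) = 0.2650
(x3 ∨ x5) → (x4 ∧ ¬x5)  [Kleene-Dienes: max(1−a, b)] with a=0.6290, b=0.2650 → 0.3710
¬x2 = 1 − 0.2400 = 0.7600
¬x2 ∨ x5 = a + b − a·b on (0.7600, 0.4700) = 0.8728
(¬x2 ∨ x5) ∧ x2 = a·b on (0.8728, 0.2400) = 0.2095
((x3 ∨ x5) → (x4 ∧ ¬x5)) ∨ ((¬x2 ∨ x5) ∧ x2) = a + b − a·b on (0.3710, 0.2095) = 0.5028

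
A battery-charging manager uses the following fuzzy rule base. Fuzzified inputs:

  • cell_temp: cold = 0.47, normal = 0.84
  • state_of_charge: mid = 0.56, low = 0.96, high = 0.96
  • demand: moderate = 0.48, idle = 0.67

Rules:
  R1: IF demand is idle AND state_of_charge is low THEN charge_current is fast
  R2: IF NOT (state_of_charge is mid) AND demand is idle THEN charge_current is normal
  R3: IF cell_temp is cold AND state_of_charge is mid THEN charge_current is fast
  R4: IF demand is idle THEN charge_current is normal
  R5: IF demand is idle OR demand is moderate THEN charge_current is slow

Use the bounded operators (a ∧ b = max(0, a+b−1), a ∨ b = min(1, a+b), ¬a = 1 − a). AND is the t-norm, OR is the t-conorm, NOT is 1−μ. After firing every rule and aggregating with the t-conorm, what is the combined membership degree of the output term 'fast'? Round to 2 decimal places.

0.66

R1: idle=0.67, low=0.96; AND[max(0, a+b−1)] → w = 0.63
R2: ¬mid=1−0.56=0.44, idle=0.67; AND[max(0, a+b−1)] → w = 0.11
R3: cold=0.47, mid=0.56; AND[max(0, a+b−1)] → w = 0.03
R4: idle=0.67 → w = 0.67
R5: idle=0.67, moderate=0.48; OR[min(1, a+b)] → w = 1.00
Rules with consequent 'fast': {R1, R3} → strengths 0.63, 0.03
Aggregate via t-conorm [min(1, a+b)]: 0.66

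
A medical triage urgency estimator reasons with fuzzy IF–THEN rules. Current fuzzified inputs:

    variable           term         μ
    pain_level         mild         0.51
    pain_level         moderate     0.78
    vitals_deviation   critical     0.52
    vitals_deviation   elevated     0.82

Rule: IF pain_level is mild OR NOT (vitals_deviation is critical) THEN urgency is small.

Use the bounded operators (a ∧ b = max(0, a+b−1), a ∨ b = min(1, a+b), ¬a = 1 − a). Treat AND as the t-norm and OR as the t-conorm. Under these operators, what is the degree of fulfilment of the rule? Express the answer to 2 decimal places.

firing strength: mild=0.51, ¬critical=1−0.52=0.48; OR[min(1, a+b)] → w = 0.99

0.99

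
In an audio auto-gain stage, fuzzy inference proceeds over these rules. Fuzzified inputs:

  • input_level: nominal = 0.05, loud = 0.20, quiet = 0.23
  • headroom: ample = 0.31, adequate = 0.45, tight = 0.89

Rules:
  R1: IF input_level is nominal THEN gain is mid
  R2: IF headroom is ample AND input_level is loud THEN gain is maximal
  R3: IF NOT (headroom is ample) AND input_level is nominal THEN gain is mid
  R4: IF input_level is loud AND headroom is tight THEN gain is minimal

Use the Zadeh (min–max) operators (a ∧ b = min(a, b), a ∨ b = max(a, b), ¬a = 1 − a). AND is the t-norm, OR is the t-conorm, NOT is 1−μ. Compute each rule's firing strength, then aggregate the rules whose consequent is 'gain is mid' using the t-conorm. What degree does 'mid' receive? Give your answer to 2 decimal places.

R1: nominal=0.05 → w = 0.05
R2: ample=0.31, loud=0.20; AND[min(a, b)] → w = 0.20
R3: ¬ample=1−0.31=0.69, nominal=0.05; AND[min(a, b)] → w = 0.05
R4: loud=0.20, tight=0.89; AND[min(a, b)] → w = 0.20
Rules with consequent 'mid': {R1, R3} → strengths 0.05, 0.05
Aggregate via t-conorm [max(a, b)]: 0.05

0.05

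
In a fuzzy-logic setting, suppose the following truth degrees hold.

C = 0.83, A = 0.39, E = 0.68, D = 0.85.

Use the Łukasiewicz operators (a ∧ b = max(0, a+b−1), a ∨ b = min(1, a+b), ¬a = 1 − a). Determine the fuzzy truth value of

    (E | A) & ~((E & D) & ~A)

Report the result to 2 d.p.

E | A = min(1, a+b) on (0.68, 0.39) = 1.00
E & D = max(0, a+b−1) on (0.68, 0.85) = 0.53
~A = 1 − 0.39 = 0.61
(E & D) & ~A = max(0, a+b−1) on (0.53, 0.61) = 0.14
~((E & D) & ~A) = 1 − 0.14 = 0.86
(E | A) & ~((E & D) & ~A) = max(0, a+b−1) on (1.00, 0.86) = 0.86

0.86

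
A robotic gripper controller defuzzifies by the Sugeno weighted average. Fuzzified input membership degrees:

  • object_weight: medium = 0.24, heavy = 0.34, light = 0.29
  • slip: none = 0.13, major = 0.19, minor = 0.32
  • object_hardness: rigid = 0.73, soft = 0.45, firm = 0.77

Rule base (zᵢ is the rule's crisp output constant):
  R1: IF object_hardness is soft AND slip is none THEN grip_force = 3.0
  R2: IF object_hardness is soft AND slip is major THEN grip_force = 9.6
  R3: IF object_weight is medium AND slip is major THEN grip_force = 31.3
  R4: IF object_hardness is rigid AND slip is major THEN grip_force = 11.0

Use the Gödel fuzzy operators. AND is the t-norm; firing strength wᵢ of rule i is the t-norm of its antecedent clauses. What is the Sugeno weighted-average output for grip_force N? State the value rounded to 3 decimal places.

14.644

R1 (z=3.0): soft=0.45, none=0.13; AND[min(a, b)] → w = 0.13
R2 (z=9.6): soft=0.45, major=0.19; AND[min(a, b)] → w = 0.19
R3 (z=31.3): medium=0.24, major=0.19; AND[min(a, b)] → w = 0.19
R4 (z=11.0): rigid=0.73, major=0.19; AND[min(a, b)] → w = 0.19
Weighted average = (0.13·3.0 + 0.19·9.6 + 0.19·31.3 + 0.19·11.0) / (0.13 + 0.19 + 0.19 + 0.19)
  = 10.2510 / 0.7000 = 14.644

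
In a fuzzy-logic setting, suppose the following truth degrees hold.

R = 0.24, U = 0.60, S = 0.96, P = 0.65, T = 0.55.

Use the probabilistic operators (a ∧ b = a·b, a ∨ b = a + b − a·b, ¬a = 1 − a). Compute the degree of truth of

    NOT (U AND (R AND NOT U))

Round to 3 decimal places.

0.942

NOT U = 1 − 0.6000 = 0.4000
R AND NOT U = a·b on (0.2400, 0.4000) = 0.0960
U AND (R AND NOT U) = a·b on (0.6000, 0.0960) = 0.0576
NOT (U AND (R AND NOT U)) = 1 − 0.0576 = 0.9424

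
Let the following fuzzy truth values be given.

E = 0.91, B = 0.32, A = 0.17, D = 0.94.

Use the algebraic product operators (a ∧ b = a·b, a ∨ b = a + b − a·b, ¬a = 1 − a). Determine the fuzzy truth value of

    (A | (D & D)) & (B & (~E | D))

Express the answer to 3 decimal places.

D & D = a·b on (0.9400, 0.9400) = 0.8836
A | (D & D) = a + b − a·b on (0.1700, 0.8836) = 0.9034
~E = 1 − 0.9100 = 0.0900
~E | D = a + b − a·b on (0.0900, 0.9400) = 0.9454
B & (~E | D) = a·b on (0.3200, 0.9454) = 0.3025
(A | (D & D)) & (B & (~E | D)) = a·b on (0.9034, 0.3025) = 0.2733

0.273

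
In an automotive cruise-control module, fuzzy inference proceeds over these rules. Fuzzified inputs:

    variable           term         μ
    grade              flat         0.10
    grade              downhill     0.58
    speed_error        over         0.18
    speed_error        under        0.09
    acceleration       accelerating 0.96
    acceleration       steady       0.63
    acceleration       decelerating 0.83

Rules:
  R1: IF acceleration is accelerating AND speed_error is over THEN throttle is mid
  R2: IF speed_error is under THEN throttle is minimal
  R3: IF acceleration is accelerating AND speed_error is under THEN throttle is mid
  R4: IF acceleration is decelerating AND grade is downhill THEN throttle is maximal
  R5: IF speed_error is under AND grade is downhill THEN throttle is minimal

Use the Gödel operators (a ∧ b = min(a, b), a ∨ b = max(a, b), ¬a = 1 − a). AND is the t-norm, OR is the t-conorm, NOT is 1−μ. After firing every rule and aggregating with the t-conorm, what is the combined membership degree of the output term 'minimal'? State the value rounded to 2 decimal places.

0.09

R1: accelerating=0.96, over=0.18; AND[min(a, b)] → w = 0.18
R2: under=0.09 → w = 0.09
R3: accelerating=0.96, under=0.09; AND[min(a, b)] → w = 0.09
R4: decelerating=0.83, downhill=0.58; AND[min(a, b)] → w = 0.58
R5: under=0.09, downhill=0.58; AND[min(a, b)] → w = 0.09
Rules with consequent 'minimal': {R2, R5} → strengths 0.09, 0.09
Aggregate via t-conorm [max(a, b)]: 0.09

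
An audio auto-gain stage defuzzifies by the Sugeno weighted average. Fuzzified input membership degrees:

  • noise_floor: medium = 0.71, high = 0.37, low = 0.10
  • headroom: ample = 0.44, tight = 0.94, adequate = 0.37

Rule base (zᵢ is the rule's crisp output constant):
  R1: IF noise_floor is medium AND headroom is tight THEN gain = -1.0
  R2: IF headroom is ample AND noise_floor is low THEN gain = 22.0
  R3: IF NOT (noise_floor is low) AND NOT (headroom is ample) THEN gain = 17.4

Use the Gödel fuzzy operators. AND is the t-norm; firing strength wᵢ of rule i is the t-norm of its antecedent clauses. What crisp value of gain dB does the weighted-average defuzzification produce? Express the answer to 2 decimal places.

8.20

R1 (z=-1.0): medium=0.71, tight=0.94; AND[min(a, b)] → w = 0.71
R2 (z=22.0): ample=0.44, low=0.10; AND[min(a, b)] → w = 0.10
R3 (z=17.4): ¬low=1−0.10=0.90, ¬ample=1−0.44=0.56; AND[min(a, b)] → w = 0.56
Weighted average = (0.71·-1.0 + 0.10·22.0 + 0.56·17.4) / (0.71 + 0.10 + 0.56)
  = 11.2340 / 1.3700 = 8.20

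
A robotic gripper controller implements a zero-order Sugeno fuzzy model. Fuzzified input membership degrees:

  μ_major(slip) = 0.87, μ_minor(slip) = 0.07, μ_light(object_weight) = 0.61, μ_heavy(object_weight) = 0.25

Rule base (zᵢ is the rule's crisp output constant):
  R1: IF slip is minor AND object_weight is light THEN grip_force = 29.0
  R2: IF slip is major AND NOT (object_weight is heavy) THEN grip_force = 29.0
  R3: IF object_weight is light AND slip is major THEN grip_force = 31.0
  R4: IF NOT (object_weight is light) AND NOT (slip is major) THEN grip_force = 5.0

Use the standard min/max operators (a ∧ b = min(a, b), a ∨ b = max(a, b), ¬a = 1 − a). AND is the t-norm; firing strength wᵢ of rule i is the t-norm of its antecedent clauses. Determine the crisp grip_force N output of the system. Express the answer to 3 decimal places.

27.782

R1 (z=29.0): minor=0.07, light=0.61; AND[min(a, b)] → w = 0.07
R2 (z=29.0): major=0.87, ¬heavy=1−0.25=0.75; AND[min(a, b)] → w = 0.75
R3 (z=31.0): light=0.61, major=0.87; AND[min(a, b)] → w = 0.61
R4 (z=5.0): ¬light=1−0.61=0.39, ¬major=1−0.87=0.13; AND[min(a, b)] → w = 0.13
Weighted average = (0.07·29.0 + 0.75·29.0 + 0.61·31.0 + 0.13·5.0) / (0.07 + 0.75 + 0.61 + 0.13)
  = 43.3400 / 1.5600 = 27.782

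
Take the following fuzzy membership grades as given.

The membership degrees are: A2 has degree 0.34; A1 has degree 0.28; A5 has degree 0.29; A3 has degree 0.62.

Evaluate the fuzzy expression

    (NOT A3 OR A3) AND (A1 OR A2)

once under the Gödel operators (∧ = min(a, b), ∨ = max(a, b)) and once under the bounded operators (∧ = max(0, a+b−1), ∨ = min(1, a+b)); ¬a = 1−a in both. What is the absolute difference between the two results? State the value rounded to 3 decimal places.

Under Gödel:
  NOT A3 = 1 − 0.62 = 0.38
  NOT A3 OR A3 = max(a, b) on (0.38, 0.62) = 0.62
  A1 OR A2 = max(a, b) on (0.28, 0.34) = 0.34
  (NOT A3 OR A3) AND (A1 OR A2) = min(a, b) on (0.62, 0.34) = 0.34
  → value = 0.3400
Under bounded:
  NOT A3 = 1 − 0.62 = 0.38
  NOT A3 OR A3 = min(1, a+b) on (0.38, 0.62) = 1.00
  A1 OR A2 = min(1, a+b) on (0.28, 0.34) = 0.62
  (NOT A3 OR A3) AND (A1 OR A2) = max(0, a+b−1) on (1.00, 0.62) = 0.62
  → value = 0.6200
|0.3400 − 0.6200| = 0.280

0.280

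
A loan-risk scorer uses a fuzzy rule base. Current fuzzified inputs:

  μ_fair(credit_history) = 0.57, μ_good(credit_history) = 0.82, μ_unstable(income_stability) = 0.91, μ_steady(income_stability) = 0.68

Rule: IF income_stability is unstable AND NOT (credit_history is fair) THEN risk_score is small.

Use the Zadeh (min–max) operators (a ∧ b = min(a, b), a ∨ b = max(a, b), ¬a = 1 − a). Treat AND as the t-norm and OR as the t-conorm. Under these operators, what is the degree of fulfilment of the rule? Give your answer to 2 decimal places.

0.43

firing strength: unstable=0.91, ¬fair=1−0.57=0.43; AND[min(a, b)] → w = 0.43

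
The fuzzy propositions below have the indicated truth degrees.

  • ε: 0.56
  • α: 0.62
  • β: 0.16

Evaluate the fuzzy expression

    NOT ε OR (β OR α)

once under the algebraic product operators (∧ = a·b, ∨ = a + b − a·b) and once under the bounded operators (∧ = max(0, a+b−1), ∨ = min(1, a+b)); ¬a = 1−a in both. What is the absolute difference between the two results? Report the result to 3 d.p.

0.179

Under algebraic product:
  NOT ε = 1 − 0.5600 = 0.4400
  β OR α = a + b − a·b on (0.1600, 0.6200) = 0.6808
  NOT ε OR (β OR α) = a + b − a·b on (0.4400, 0.6808) = 0.8212
  → value = 0.8212
Under bounded:
  NOT ε = 1 − 0.56 = 0.44
  β OR α = min(1, a+b) on (0.16, 0.62) = 0.78
  NOT ε OR (β OR α) = min(1, a+b) on (0.44, 0.78) = 1.00
  → value = 1.0000
|0.8212 − 1.0000| = 0.179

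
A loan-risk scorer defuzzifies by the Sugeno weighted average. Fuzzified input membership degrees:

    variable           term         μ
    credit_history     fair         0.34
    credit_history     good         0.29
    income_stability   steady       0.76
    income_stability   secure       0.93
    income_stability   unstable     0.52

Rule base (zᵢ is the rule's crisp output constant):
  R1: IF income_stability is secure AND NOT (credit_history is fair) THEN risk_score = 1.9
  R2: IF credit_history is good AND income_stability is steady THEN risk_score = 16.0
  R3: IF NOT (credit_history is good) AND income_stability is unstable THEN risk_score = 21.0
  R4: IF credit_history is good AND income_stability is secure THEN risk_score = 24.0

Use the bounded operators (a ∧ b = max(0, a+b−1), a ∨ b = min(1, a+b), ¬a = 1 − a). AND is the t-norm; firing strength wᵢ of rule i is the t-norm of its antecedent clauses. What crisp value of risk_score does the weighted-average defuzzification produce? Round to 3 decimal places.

11.038

R1 (z=1.9): secure=0.93, ¬fair=1−0.34=0.66; AND[max(0, a+b−1)] → w = 0.59
R2 (z=16.0): good=0.29, steady=0.76; AND[max(0, a+b−1)] → w = 0.05
R3 (z=21.0): ¬good=1−0.29=0.71, unstable=0.52; AND[max(0, a+b−1)] → w = 0.23
R4 (z=24.0): good=0.29, secure=0.93; AND[max(0, a+b−1)] → w = 0.22
Weighted average = (0.59·1.9 + 0.05·16.0 + 0.23·21.0 + 0.22·24.0) / (0.59 + 0.05 + 0.23 + 0.22)
  = 12.0310 / 1.0900 = 11.038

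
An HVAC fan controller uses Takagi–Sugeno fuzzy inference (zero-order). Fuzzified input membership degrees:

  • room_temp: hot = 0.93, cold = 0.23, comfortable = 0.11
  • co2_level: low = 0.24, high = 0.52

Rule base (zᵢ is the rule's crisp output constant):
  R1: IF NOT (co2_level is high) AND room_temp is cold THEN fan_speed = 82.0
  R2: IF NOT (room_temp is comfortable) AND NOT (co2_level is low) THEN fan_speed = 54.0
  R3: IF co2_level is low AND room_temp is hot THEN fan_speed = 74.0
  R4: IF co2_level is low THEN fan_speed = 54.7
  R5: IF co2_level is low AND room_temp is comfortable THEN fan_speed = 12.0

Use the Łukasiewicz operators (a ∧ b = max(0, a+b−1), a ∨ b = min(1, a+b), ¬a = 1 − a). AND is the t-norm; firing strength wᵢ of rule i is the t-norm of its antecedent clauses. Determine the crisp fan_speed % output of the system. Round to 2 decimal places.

57.37

R1 (z=82.0): ¬high=1−0.52=0.48, cold=0.23; AND[max(0, a+b−1)] → w = 0.00
R2 (z=54.0): ¬comfortable=1−0.11=0.89, ¬low=1−0.24=0.76; AND[max(0, a+b−1)] → w = 0.65
R3 (z=74.0): low=0.24, hot=0.93; AND[max(0, a+b−1)] → w = 0.17
R4 (z=54.7): low=0.24 → w = 0.24
R5 (z=12.0): low=0.24, comfortable=0.11; AND[max(0, a+b−1)] → w = 0.00
Weighted average = (0.00·82.0 + 0.65·54.0 + 0.17·74.0 + 0.24·54.7 + 0.00·12.0) / (0.00 + 0.65 + 0.17 + 0.24 + 0.00)
  = 60.8080 / 1.0600 = 57.37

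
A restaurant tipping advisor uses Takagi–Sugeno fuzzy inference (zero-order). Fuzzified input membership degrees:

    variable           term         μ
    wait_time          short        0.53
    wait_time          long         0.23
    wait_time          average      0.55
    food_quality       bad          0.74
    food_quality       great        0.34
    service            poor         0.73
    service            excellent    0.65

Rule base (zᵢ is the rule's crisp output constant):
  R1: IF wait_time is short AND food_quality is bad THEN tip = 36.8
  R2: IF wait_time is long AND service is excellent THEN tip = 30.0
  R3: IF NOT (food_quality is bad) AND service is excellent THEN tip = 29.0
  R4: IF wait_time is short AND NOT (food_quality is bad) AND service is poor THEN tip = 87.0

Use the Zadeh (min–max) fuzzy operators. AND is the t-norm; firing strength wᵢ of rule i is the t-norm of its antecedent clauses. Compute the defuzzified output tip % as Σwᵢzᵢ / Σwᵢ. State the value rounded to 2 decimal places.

R1 (z=36.8): short=0.53, bad=0.74; AND[min(a, b)] → w = 0.53
R2 (z=30.0): long=0.23, excellent=0.65; AND[min(a, b)] → w = 0.23
R3 (z=29.0): ¬bad=1−0.74=0.26, excellent=0.65; AND[min(a, b)] → w = 0.26
R4 (z=87.0): short=0.53, ¬bad=1−0.74=0.26, poor=0.73; AND[min(a, b)] → w = 0.26
Weighted average = (0.53·36.8 + 0.23·30.0 + 0.26·29.0 + 0.26·87.0) / (0.53 + 0.23 + 0.26 + 0.26)
  = 56.5640 / 1.2800 = 44.19

44.19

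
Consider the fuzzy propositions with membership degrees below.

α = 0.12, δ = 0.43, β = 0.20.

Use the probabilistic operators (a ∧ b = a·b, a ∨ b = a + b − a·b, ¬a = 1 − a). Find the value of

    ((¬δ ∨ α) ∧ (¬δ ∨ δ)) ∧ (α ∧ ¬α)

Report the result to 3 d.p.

¬δ = 1 − 0.4300 = 0.5700
¬δ ∨ α = a + b − a·b on (0.5700, 0.1200) = 0.6216
¬δ = 1 − 0.4300 = 0.5700
¬δ ∨ δ = a + b − a·b on (0.5700, 0.4300) = 0.7549
(¬δ ∨ α) ∧ (¬δ ∨ δ) = a·b on (0.6216, 0.7549) = 0.4692
¬α = 1 − 0.1200 = 0.8800
α ∧ ¬α = a·b on (0.1200, 0.8800) = 0.1056
((¬δ ∨ α) ∧ (¬δ ∨ δ)) ∧ (α ∧ ¬α) = a·b on (0.4692, 0.1056) = 0.0496

0.050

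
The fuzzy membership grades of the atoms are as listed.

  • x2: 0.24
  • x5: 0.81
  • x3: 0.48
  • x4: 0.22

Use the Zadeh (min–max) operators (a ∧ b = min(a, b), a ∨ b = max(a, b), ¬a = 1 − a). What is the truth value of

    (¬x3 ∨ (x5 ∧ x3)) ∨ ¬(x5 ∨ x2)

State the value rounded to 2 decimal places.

0.52

¬x3 = 1 − 0.48 = 0.52
x5 ∧ x3 = min(a, b) on (0.81, 0.48) = 0.48
¬x3 ∨ (x5 ∧ x3) = max(a, b) on (0.52, 0.48) = 0.52
x5 ∨ x2 = max(a, b) on (0.81, 0.24) = 0.81
¬(x5 ∨ x2) = 1 − 0.81 = 0.19
(¬x3 ∨ (x5 ∧ x3)) ∨ ¬(x5 ∨ x2) = max(a, b) on (0.52, 0.19) = 0.52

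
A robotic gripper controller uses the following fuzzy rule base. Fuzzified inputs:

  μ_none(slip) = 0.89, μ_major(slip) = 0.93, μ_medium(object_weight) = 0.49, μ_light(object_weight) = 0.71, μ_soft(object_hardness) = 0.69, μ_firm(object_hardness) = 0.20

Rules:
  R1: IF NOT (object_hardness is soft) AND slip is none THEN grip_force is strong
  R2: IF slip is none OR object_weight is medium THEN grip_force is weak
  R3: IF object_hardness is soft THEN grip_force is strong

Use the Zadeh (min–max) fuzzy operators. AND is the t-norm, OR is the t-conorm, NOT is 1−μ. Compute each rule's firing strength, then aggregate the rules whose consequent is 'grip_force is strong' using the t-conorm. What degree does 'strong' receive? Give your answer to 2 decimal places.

0.69

R1: ¬soft=1−0.69=0.31, none=0.89; AND[min(a, b)] → w = 0.31
R2: none=0.89, medium=0.49; OR[max(a, b)] → w = 0.89
R3: soft=0.69 → w = 0.69
Rules with consequent 'strong': {R1, R3} → strengths 0.31, 0.69
Aggregate via t-conorm [max(a, b)]: 0.69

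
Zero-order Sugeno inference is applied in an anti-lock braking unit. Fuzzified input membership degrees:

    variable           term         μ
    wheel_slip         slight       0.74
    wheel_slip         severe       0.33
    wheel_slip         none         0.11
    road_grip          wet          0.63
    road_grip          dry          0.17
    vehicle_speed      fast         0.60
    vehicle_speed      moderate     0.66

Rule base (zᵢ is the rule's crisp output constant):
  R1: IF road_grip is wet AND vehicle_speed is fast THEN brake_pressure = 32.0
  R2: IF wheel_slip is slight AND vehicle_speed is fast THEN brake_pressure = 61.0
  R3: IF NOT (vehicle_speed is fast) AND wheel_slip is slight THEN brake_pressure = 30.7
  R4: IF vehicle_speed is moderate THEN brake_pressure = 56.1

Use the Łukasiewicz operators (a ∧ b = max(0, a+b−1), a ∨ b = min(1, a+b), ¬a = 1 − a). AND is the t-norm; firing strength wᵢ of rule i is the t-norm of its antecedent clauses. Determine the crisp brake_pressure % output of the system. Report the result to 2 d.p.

R1 (z=32.0): wet=0.63, fast=0.60; AND[max(0, a+b−1)] → w = 0.23
R2 (z=61.0): slight=0.74, fast=0.60; AND[max(0, a+b−1)] → w = 0.34
R3 (z=30.7): ¬fast=1−0.60=0.40, slight=0.74; AND[max(0, a+b−1)] → w = 0.14
R4 (z=56.1): moderate=0.66 → w = 0.66
Weighted average = (0.23·32.0 + 0.34·61.0 + 0.14·30.7 + 0.66·56.1) / (0.23 + 0.34 + 0.14 + 0.66)
  = 69.4240 / 1.3700 = 50.67

50.67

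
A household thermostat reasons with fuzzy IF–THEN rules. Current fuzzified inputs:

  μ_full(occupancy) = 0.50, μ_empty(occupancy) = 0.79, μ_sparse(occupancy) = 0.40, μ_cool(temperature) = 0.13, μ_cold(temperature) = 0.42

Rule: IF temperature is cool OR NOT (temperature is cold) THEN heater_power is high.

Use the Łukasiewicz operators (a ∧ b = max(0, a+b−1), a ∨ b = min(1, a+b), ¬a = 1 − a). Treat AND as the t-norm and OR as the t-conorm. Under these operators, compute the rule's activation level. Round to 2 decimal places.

0.71

firing strength: cool=0.13, ¬cold=1−0.42=0.58; OR[min(1, a+b)] → w = 0.71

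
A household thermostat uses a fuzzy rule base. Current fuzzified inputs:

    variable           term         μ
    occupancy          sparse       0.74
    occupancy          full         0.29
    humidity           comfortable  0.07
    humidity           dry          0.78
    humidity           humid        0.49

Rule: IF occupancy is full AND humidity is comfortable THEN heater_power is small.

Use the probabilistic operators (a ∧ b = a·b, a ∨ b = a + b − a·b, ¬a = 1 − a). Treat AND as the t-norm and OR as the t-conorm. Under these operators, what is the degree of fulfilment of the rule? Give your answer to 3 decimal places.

0.020

firing strength: full=0.29, comfortable=0.07; AND[a·b] → w = 0.0203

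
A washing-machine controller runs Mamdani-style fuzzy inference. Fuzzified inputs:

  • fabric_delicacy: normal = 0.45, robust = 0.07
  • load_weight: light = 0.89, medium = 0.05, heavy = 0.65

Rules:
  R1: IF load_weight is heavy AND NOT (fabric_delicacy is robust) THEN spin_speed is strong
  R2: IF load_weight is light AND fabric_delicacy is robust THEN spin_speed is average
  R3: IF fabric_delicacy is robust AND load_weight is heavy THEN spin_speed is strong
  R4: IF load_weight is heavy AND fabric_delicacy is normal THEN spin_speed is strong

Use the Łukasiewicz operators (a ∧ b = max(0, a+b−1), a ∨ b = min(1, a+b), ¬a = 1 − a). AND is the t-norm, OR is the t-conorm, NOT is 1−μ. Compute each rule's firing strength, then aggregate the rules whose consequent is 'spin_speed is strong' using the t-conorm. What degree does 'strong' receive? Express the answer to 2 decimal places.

0.68

R1: heavy=0.65, ¬robust=1−0.07=0.93; AND[max(0, a+b−1)] → w = 0.58
R2: light=0.89, robust=0.07; AND[max(0, a+b−1)] → w = 0.00
R3: robust=0.07, heavy=0.65; AND[max(0, a+b−1)] → w = 0.00
R4: heavy=0.65, normal=0.45; AND[max(0, a+b−1)] → w = 0.10
Rules with consequent 'strong': {R1, R3, R4} → strengths 0.58, 0.00, 0.10
Aggregate via t-conorm [min(1, a+b)]: 0.68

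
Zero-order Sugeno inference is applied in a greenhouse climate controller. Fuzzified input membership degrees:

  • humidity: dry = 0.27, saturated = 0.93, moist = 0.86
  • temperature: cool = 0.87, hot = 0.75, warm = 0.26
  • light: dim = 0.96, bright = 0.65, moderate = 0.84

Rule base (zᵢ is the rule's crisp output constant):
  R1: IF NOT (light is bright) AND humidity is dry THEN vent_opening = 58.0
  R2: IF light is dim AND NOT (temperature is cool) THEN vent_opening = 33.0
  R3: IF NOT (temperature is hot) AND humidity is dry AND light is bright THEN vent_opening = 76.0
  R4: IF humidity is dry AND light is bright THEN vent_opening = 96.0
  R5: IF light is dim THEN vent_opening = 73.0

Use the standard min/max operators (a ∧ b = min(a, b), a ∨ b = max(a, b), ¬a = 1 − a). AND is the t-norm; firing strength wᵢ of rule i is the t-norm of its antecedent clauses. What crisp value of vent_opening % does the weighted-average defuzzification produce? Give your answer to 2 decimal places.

71.78

R1 (z=58.0): ¬bright=1−0.65=0.35, dry=0.27; AND[min(a, b)] → w = 0.27
R2 (z=33.0): dim=0.96, ¬cool=1−0.87=0.13; AND[min(a, b)] → w = 0.13
R3 (z=76.0): ¬hot=1−0.75=0.25, dry=0.27, bright=0.65; AND[min(a, b)] → w = 0.25
R4 (z=96.0): dry=0.27, bright=0.65; AND[min(a, b)] → w = 0.27
R5 (z=73.0): dim=0.96 → w = 0.96
Weighted average = (0.27·58.0 + 0.13·33.0 + 0.25·76.0 + 0.27·96.0 + 0.96·73.0) / (0.27 + 0.13 + 0.25 + 0.27 + 0.96)
  = 134.9500 / 1.8800 = 71.78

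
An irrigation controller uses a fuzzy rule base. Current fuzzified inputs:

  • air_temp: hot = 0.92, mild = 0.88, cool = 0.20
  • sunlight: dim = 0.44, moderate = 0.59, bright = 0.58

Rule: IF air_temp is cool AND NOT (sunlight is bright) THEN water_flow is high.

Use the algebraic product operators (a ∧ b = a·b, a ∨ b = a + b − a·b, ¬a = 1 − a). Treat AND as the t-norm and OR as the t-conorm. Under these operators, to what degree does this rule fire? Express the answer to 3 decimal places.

firing strength: cool=0.20, ¬bright=1−0.58=0.42; AND[a·b] → w = 0.0840

0.084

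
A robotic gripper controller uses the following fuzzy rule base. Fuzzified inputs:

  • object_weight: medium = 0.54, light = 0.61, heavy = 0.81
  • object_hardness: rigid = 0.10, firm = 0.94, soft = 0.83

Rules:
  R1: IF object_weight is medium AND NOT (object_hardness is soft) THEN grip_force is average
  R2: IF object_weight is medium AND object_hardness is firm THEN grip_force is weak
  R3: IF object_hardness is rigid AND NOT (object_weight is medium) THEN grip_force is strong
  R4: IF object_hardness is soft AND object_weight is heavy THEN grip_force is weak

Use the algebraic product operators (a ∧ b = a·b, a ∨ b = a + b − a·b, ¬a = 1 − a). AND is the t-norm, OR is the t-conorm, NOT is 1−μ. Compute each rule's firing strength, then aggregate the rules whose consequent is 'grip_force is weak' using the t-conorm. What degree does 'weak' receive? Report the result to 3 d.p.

R1: medium=0.54, ¬soft=1−0.83=0.17; AND[a·b] → w = 0.0918
R2: medium=0.54, firm=0.94; AND[a·b] → w = 0.5076
R3: rigid=0.10, ¬medium=1−0.54=0.46; AND[a·b] → w = 0.0460
R4: soft=0.83, heavy=0.81; AND[a·b] → w = 0.6723
Rules with consequent 'weak': {R2, R4} → strengths 0.5076, 0.6723
Aggregate via t-conorm [a + b − a·b]: 0.8386

0.839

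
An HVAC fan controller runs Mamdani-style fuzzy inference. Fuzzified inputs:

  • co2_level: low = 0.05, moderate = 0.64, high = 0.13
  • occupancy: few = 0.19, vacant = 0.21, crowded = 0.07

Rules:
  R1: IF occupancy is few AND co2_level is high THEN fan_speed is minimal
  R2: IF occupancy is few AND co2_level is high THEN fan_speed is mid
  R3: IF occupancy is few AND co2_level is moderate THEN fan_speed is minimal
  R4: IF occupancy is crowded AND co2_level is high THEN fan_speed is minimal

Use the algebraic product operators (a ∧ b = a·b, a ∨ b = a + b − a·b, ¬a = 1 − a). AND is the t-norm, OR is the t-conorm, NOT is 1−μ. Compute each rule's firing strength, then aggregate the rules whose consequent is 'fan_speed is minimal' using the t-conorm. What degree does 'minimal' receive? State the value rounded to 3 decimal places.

R1: few=0.19, high=0.13; AND[a·b] → w = 0.0247
R2: few=0.19, high=0.13; AND[a·b] → w = 0.0247
R3: few=0.19, moderate=0.64; AND[a·b] → w = 0.1216
R4: crowded=0.07, high=0.13; AND[a·b] → w = 0.0091
Rules with consequent 'minimal': {R1, R3, R4} → strengths 0.0247, 0.1216, 0.0091
Aggregate via t-conorm [a + b − a·b]: 0.1511

0.151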